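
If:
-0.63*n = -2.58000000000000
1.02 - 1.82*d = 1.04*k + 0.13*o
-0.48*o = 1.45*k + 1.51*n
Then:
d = 0.117733990147783*o + 2.99740883090637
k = -0.331034482758621*o - 4.26469622331691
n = 4.10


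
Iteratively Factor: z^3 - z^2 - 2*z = (z)*(z^2 - z - 2) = z*(z + 1)*(z - 2)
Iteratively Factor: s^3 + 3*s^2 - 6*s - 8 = (s + 1)*(s^2 + 2*s - 8) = (s - 2)*(s + 1)*(s + 4)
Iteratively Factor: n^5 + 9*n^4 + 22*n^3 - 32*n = (n - 1)*(n^4 + 10*n^3 + 32*n^2 + 32*n) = (n - 1)*(n + 2)*(n^3 + 8*n^2 + 16*n) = (n - 1)*(n + 2)*(n + 4)*(n^2 + 4*n) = n*(n - 1)*(n + 2)*(n + 4)*(n + 4)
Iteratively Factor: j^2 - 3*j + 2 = (j - 2)*(j - 1)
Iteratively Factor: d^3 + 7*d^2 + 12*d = (d + 4)*(d^2 + 3*d) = (d + 3)*(d + 4)*(d)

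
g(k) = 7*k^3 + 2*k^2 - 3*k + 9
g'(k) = 21*k^2 + 4*k - 3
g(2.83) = 175.18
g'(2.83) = 176.51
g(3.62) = 356.41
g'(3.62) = 286.67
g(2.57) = 133.32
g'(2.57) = 145.98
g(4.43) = 643.53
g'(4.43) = 426.84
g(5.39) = 1147.07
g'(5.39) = 628.65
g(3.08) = 223.26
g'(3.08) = 208.53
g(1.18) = 19.75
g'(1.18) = 30.96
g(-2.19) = -48.36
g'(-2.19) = 88.96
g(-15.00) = -23121.00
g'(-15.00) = 4662.00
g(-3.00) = -153.00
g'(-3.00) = 174.00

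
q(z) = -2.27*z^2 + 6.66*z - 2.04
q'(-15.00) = 74.76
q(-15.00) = -612.69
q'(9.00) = -34.20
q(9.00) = -125.97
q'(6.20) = -21.49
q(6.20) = -48.01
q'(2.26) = -3.60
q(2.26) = 1.42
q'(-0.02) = 6.75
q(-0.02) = -2.17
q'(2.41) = -4.28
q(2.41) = 0.83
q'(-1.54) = 13.65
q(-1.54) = -17.68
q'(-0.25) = 7.80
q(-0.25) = -3.85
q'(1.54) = -0.33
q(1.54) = 2.83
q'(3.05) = -7.19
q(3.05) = -2.84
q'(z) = 6.66 - 4.54*z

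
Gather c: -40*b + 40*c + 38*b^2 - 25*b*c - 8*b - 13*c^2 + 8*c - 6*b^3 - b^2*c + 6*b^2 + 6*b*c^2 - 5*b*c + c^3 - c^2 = -6*b^3 + 44*b^2 - 48*b + c^3 + c^2*(6*b - 14) + c*(-b^2 - 30*b + 48)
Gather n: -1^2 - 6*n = -6*n - 1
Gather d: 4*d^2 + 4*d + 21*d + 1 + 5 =4*d^2 + 25*d + 6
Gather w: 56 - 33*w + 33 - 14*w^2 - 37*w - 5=-14*w^2 - 70*w + 84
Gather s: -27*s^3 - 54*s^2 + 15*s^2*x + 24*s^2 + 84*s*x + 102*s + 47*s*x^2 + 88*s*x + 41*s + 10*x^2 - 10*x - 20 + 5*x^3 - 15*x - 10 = -27*s^3 + s^2*(15*x - 30) + s*(47*x^2 + 172*x + 143) + 5*x^3 + 10*x^2 - 25*x - 30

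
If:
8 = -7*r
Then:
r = -8/7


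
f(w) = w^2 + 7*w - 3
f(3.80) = 38.04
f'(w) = 2*w + 7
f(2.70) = 23.19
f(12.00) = 225.00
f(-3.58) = -15.24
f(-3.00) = -15.00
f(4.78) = 53.31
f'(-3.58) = -0.16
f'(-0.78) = 5.44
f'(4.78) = 16.56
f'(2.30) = 11.60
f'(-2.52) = 1.96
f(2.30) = 18.39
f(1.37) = 8.47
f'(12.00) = 31.00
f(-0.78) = -7.85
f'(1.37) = 9.74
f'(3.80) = 14.60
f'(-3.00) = 1.00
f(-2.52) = -14.29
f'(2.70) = 12.40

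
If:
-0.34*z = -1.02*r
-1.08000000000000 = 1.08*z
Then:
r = -0.33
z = -1.00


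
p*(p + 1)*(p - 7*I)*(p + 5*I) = p^4 + p^3 - 2*I*p^3 + 35*p^2 - 2*I*p^2 + 35*p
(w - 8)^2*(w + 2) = w^3 - 14*w^2 + 32*w + 128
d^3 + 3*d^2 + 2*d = d*(d + 1)*(d + 2)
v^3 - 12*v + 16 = (v - 2)^2*(v + 4)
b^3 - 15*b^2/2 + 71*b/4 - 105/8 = (b - 7/2)*(b - 5/2)*(b - 3/2)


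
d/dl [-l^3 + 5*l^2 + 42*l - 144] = -3*l^2 + 10*l + 42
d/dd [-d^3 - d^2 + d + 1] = -3*d^2 - 2*d + 1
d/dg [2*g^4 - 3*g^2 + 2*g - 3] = 8*g^3 - 6*g + 2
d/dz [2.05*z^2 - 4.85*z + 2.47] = 4.1*z - 4.85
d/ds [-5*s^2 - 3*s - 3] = -10*s - 3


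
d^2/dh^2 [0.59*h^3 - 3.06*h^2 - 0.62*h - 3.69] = 3.54*h - 6.12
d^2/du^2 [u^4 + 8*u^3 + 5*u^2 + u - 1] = 12*u^2 + 48*u + 10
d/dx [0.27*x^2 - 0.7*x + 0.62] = 0.54*x - 0.7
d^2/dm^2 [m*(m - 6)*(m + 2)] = 6*m - 8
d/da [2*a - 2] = 2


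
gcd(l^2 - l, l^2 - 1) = l - 1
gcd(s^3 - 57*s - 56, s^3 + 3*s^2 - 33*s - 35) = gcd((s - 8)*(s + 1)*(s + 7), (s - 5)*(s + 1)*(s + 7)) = s^2 + 8*s + 7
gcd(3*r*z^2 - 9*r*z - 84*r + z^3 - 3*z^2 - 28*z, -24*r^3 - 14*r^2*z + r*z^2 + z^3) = 3*r + z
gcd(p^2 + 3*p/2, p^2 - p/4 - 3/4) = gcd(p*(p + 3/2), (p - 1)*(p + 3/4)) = 1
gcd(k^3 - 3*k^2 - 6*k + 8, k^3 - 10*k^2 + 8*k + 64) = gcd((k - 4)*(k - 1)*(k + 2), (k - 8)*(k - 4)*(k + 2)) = k^2 - 2*k - 8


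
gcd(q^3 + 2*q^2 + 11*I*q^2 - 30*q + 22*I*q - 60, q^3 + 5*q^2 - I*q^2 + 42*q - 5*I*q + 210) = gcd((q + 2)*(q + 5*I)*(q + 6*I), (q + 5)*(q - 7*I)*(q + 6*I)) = q + 6*I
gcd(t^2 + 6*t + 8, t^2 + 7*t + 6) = 1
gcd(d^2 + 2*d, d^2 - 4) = d + 2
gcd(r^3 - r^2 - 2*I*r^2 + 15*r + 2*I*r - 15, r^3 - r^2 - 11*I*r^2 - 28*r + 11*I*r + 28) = r - 1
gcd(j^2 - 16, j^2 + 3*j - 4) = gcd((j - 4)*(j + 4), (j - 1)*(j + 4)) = j + 4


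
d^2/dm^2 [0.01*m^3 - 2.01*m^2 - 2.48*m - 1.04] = 0.06*m - 4.02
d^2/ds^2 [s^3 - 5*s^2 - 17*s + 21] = 6*s - 10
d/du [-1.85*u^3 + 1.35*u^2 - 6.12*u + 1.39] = -5.55*u^2 + 2.7*u - 6.12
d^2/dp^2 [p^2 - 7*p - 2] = 2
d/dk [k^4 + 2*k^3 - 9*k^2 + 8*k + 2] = 4*k^3 + 6*k^2 - 18*k + 8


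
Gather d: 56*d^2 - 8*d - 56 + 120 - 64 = 56*d^2 - 8*d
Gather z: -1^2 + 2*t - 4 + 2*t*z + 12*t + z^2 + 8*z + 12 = 14*t + z^2 + z*(2*t + 8) + 7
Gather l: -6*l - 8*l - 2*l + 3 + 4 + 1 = 8 - 16*l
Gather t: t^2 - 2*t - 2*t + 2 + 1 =t^2 - 4*t + 3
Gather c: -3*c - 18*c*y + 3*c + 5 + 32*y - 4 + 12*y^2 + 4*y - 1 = -18*c*y + 12*y^2 + 36*y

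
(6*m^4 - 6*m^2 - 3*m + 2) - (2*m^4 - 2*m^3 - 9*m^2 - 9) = 4*m^4 + 2*m^3 + 3*m^2 - 3*m + 11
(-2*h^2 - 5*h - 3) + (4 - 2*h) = -2*h^2 - 7*h + 1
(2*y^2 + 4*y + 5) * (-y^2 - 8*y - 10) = -2*y^4 - 20*y^3 - 57*y^2 - 80*y - 50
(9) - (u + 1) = 8 - u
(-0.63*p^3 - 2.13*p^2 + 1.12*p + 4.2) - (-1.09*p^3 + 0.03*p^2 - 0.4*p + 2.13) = 0.46*p^3 - 2.16*p^2 + 1.52*p + 2.07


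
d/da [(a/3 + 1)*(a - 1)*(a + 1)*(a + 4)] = 4*a^3/3 + 7*a^2 + 22*a/3 - 7/3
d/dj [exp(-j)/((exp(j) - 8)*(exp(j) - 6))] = (-3*exp(2*j) + 28*exp(j) - 48)*exp(-j)/(exp(4*j) - 28*exp(3*j) + 292*exp(2*j) - 1344*exp(j) + 2304)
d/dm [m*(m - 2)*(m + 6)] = 3*m^2 + 8*m - 12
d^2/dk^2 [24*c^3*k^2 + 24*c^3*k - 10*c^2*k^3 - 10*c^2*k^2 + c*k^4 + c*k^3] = 2*c*(24*c^2 - 30*c*k - 10*c + 6*k^2 + 3*k)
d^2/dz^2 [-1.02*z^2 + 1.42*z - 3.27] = -2.04000000000000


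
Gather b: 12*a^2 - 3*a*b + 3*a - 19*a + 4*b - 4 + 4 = 12*a^2 - 16*a + b*(4 - 3*a)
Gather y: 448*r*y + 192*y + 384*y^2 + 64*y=384*y^2 + y*(448*r + 256)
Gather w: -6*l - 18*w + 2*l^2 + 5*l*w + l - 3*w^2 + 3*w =2*l^2 - 5*l - 3*w^2 + w*(5*l - 15)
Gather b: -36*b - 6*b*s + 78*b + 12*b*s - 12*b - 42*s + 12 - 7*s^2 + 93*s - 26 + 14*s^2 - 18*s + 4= b*(6*s + 30) + 7*s^2 + 33*s - 10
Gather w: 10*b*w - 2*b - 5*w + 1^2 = -2*b + w*(10*b - 5) + 1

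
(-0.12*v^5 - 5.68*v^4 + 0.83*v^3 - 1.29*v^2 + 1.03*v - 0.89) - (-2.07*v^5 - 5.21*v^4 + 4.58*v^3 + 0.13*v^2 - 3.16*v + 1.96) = 1.95*v^5 - 0.47*v^4 - 3.75*v^3 - 1.42*v^2 + 4.19*v - 2.85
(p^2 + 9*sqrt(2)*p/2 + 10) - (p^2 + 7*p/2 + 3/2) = -7*p/2 + 9*sqrt(2)*p/2 + 17/2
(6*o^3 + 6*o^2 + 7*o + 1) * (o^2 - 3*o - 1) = 6*o^5 - 12*o^4 - 17*o^3 - 26*o^2 - 10*o - 1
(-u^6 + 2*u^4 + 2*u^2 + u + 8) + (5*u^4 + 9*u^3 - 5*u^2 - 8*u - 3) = -u^6 + 7*u^4 + 9*u^3 - 3*u^2 - 7*u + 5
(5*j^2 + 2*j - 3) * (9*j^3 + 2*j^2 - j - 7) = 45*j^5 + 28*j^4 - 28*j^3 - 43*j^2 - 11*j + 21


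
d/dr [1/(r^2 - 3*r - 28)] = (3 - 2*r)/(-r^2 + 3*r + 28)^2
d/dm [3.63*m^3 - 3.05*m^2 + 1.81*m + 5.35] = 10.89*m^2 - 6.1*m + 1.81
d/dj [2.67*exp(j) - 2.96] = 2.67*exp(j)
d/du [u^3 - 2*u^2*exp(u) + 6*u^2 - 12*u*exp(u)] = -2*u^2*exp(u) + 3*u^2 - 16*u*exp(u) + 12*u - 12*exp(u)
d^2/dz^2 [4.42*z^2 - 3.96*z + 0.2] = 8.84000000000000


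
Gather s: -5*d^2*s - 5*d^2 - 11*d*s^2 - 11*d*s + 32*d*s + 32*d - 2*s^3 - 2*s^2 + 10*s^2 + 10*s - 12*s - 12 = -5*d^2 + 32*d - 2*s^3 + s^2*(8 - 11*d) + s*(-5*d^2 + 21*d - 2) - 12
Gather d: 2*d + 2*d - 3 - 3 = 4*d - 6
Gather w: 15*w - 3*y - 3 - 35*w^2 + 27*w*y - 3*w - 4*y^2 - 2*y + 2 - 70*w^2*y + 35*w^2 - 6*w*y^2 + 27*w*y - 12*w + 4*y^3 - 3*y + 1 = -70*w^2*y + w*(-6*y^2 + 54*y) + 4*y^3 - 4*y^2 - 8*y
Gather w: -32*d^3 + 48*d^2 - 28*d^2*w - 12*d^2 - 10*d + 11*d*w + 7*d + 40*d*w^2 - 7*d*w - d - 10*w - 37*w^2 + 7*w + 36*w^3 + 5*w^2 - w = -32*d^3 + 36*d^2 - 4*d + 36*w^3 + w^2*(40*d - 32) + w*(-28*d^2 + 4*d - 4)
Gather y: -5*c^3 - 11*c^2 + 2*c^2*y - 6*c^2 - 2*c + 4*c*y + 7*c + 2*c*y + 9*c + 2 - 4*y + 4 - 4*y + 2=-5*c^3 - 17*c^2 + 14*c + y*(2*c^2 + 6*c - 8) + 8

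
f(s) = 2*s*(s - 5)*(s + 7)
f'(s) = 2*s*(s - 5) + 2*s*(s + 7) + 2*(s - 5)*(s + 7) = 6*s^2 + 8*s - 70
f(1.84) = -102.80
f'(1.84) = -34.97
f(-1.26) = 90.55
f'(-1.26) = -70.55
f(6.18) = 192.23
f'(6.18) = 208.59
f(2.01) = -108.30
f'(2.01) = -29.68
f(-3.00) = 192.00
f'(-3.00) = -40.00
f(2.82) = -120.74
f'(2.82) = 0.27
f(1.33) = -81.32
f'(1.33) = -48.75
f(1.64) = -95.22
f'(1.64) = -40.74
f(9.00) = 1152.00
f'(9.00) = 488.00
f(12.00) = 3192.00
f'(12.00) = 890.00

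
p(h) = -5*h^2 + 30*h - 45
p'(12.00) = -90.00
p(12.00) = -405.00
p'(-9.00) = 120.00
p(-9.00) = -720.00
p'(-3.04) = 60.40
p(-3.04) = -182.41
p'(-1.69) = 46.90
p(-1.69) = -109.98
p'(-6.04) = 90.40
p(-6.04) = -408.61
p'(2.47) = 5.30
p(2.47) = -1.40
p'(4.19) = -11.90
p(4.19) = -7.08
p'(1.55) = 14.50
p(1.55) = -10.51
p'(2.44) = 5.60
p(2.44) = -1.57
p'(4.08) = -10.80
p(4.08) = -5.83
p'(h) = 30 - 10*h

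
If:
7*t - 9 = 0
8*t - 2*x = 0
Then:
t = 9/7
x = 36/7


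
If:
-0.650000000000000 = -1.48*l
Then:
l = 0.44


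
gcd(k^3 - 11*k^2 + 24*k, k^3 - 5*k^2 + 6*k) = k^2 - 3*k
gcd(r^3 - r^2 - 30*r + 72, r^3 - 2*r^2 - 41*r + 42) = r + 6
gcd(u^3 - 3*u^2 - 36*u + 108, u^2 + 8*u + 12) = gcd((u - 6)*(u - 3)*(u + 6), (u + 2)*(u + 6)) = u + 6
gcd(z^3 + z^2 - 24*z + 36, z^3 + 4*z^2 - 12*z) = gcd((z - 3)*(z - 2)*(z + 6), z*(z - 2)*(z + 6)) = z^2 + 4*z - 12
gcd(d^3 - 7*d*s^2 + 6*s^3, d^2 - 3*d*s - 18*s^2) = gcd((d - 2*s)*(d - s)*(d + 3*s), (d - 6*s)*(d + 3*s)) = d + 3*s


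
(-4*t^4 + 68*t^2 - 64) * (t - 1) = -4*t^5 + 4*t^4 + 68*t^3 - 68*t^2 - 64*t + 64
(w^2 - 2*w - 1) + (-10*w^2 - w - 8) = -9*w^2 - 3*w - 9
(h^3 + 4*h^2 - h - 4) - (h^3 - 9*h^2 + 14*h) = 13*h^2 - 15*h - 4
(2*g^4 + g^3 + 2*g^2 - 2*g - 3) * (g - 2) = 2*g^5 - 3*g^4 - 6*g^2 + g + 6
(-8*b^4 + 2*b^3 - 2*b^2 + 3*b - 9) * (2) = -16*b^4 + 4*b^3 - 4*b^2 + 6*b - 18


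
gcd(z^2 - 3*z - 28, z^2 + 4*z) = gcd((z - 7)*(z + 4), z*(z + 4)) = z + 4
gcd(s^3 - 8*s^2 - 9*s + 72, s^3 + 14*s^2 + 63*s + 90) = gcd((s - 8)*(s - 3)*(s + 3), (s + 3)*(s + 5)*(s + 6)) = s + 3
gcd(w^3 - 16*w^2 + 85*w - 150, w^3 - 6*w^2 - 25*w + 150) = w^2 - 11*w + 30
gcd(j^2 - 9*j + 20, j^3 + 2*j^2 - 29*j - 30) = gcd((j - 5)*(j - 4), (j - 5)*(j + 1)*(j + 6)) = j - 5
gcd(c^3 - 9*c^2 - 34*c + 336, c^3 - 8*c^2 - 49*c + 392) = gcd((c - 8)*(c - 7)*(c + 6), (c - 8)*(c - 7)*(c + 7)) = c^2 - 15*c + 56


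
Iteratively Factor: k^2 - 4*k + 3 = (k - 3)*(k - 1)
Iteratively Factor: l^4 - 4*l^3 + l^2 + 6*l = (l + 1)*(l^3 - 5*l^2 + 6*l) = l*(l + 1)*(l^2 - 5*l + 6) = l*(l - 2)*(l + 1)*(l - 3)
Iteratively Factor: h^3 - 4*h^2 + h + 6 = (h - 2)*(h^2 - 2*h - 3) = (h - 3)*(h - 2)*(h + 1)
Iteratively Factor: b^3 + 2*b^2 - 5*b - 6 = (b + 1)*(b^2 + b - 6) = (b + 1)*(b + 3)*(b - 2)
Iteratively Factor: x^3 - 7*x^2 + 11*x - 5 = (x - 5)*(x^2 - 2*x + 1) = (x - 5)*(x - 1)*(x - 1)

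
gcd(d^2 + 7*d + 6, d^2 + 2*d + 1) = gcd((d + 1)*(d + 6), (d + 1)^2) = d + 1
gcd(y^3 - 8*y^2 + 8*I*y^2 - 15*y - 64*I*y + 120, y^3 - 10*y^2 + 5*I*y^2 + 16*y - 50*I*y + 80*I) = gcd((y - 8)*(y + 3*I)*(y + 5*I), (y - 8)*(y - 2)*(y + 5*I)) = y^2 + y*(-8 + 5*I) - 40*I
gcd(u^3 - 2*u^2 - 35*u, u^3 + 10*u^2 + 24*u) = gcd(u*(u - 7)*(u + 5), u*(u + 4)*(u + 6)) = u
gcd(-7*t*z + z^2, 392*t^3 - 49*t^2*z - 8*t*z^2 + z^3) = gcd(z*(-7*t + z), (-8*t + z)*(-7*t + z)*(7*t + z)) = -7*t + z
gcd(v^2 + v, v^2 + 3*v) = v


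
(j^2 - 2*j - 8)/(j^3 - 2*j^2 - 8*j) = 1/j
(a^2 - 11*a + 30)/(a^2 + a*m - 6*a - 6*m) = (a - 5)/(a + m)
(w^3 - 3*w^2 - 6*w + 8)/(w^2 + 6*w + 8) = (w^2 - 5*w + 4)/(w + 4)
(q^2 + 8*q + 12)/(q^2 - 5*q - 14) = (q + 6)/(q - 7)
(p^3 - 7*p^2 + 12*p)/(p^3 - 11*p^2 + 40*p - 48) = p/(p - 4)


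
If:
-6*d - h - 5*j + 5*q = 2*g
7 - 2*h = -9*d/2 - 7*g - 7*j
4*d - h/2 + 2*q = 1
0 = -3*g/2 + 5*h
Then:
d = 142/809 - 494*q/809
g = -7160*q/2427 - 4820/2427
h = -716*q/809 - 482/809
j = 7499*q/2427 + 1706/2427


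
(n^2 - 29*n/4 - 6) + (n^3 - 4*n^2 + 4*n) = n^3 - 3*n^2 - 13*n/4 - 6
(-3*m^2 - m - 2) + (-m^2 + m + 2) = -4*m^2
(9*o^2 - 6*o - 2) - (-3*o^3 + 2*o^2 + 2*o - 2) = 3*o^3 + 7*o^2 - 8*o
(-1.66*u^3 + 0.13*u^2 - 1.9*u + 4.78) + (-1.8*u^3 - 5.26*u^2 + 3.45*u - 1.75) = -3.46*u^3 - 5.13*u^2 + 1.55*u + 3.03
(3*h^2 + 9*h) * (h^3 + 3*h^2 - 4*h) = 3*h^5 + 18*h^4 + 15*h^3 - 36*h^2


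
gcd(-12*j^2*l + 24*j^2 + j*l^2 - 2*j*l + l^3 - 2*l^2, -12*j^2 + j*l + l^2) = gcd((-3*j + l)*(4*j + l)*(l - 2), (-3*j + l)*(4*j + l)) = 12*j^2 - j*l - l^2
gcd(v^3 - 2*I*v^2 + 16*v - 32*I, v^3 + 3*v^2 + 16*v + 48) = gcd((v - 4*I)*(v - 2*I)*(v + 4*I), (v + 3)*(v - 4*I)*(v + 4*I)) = v^2 + 16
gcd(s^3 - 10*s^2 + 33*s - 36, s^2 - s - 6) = s - 3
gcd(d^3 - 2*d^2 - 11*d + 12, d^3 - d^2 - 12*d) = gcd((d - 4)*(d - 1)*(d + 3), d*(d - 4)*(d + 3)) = d^2 - d - 12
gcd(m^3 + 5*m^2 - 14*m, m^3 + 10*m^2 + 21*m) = m^2 + 7*m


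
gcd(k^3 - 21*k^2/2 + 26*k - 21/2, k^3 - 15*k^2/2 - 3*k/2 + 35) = k - 7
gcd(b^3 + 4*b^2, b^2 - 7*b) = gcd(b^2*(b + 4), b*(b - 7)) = b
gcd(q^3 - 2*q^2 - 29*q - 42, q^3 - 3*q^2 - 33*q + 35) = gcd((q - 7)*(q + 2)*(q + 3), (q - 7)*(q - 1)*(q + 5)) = q - 7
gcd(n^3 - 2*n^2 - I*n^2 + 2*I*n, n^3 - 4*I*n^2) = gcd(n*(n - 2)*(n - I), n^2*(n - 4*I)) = n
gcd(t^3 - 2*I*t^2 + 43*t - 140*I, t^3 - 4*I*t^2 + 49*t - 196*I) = t^2 + 3*I*t + 28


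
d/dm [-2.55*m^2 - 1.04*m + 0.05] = -5.1*m - 1.04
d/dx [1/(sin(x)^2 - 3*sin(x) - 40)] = (3 - 2*sin(x))*cos(x)/((sin(x) - 8)^2*(sin(x) + 5)^2)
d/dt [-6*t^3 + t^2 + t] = -18*t^2 + 2*t + 1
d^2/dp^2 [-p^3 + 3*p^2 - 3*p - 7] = 6 - 6*p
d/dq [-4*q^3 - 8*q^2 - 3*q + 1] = -12*q^2 - 16*q - 3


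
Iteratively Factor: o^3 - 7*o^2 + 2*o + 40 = (o - 5)*(o^2 - 2*o - 8) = (o - 5)*(o + 2)*(o - 4)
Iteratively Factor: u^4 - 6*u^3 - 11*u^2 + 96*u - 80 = (u - 4)*(u^3 - 2*u^2 - 19*u + 20) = (u - 4)*(u + 4)*(u^2 - 6*u + 5) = (u - 5)*(u - 4)*(u + 4)*(u - 1)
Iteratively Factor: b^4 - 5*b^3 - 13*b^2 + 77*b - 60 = (b + 4)*(b^3 - 9*b^2 + 23*b - 15) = (b - 1)*(b + 4)*(b^2 - 8*b + 15) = (b - 3)*(b - 1)*(b + 4)*(b - 5)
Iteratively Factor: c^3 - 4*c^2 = (c - 4)*(c^2) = c*(c - 4)*(c)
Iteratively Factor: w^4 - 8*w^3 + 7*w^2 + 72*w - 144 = (w - 4)*(w^3 - 4*w^2 - 9*w + 36) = (w - 4)^2*(w^2 - 9) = (w - 4)^2*(w - 3)*(w + 3)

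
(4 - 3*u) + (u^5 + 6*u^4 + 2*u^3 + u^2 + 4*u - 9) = u^5 + 6*u^4 + 2*u^3 + u^2 + u - 5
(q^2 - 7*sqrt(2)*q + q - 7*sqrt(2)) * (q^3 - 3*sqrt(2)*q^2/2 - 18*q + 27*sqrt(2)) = q^5 - 17*sqrt(2)*q^4/2 + q^4 - 17*sqrt(2)*q^3/2 + 3*q^3 + 3*q^2 + 153*sqrt(2)*q^2 - 378*q + 153*sqrt(2)*q - 378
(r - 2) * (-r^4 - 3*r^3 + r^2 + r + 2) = -r^5 - r^4 + 7*r^3 - r^2 - 4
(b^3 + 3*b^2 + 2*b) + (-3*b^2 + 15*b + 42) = b^3 + 17*b + 42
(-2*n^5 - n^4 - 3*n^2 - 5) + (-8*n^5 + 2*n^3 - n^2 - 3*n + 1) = -10*n^5 - n^4 + 2*n^3 - 4*n^2 - 3*n - 4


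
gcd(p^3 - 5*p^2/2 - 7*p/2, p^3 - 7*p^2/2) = p^2 - 7*p/2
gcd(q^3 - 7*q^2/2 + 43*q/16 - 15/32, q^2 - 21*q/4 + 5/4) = q - 1/4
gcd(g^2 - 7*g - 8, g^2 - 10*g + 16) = g - 8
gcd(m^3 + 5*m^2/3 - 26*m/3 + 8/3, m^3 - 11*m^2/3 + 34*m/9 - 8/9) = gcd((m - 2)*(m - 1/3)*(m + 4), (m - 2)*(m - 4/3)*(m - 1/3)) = m^2 - 7*m/3 + 2/3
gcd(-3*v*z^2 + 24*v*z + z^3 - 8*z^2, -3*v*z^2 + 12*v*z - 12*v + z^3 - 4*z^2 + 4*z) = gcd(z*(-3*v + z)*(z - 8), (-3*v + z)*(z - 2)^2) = -3*v + z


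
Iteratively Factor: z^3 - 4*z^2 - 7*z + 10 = (z + 2)*(z^2 - 6*z + 5) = (z - 5)*(z + 2)*(z - 1)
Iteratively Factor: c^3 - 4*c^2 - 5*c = (c + 1)*(c^2 - 5*c) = (c - 5)*(c + 1)*(c)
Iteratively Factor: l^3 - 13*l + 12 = (l + 4)*(l^2 - 4*l + 3) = (l - 1)*(l + 4)*(l - 3)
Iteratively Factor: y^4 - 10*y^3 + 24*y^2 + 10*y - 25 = (y + 1)*(y^3 - 11*y^2 + 35*y - 25) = (y - 5)*(y + 1)*(y^2 - 6*y + 5) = (y - 5)*(y - 1)*(y + 1)*(y - 5)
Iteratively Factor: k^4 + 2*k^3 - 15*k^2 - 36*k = (k + 3)*(k^3 - k^2 - 12*k) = (k - 4)*(k + 3)*(k^2 + 3*k) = k*(k - 4)*(k + 3)*(k + 3)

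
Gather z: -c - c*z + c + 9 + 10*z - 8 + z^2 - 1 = z^2 + z*(10 - c)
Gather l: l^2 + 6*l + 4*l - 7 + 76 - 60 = l^2 + 10*l + 9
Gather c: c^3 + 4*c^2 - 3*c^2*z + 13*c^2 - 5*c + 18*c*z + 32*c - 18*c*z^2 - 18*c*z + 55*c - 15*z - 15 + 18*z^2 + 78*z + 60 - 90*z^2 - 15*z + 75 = c^3 + c^2*(17 - 3*z) + c*(82 - 18*z^2) - 72*z^2 + 48*z + 120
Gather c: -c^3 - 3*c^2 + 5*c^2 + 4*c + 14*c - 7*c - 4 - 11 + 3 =-c^3 + 2*c^2 + 11*c - 12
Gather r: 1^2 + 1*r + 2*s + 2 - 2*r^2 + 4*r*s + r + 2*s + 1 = -2*r^2 + r*(4*s + 2) + 4*s + 4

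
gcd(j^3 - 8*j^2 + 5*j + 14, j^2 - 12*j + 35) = j - 7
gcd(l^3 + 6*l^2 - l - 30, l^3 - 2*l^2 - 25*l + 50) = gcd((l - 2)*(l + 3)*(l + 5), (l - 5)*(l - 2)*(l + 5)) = l^2 + 3*l - 10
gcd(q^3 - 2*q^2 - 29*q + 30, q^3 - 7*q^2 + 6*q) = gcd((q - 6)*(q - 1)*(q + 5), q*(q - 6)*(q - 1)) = q^2 - 7*q + 6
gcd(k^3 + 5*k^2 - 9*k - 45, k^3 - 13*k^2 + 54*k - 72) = k - 3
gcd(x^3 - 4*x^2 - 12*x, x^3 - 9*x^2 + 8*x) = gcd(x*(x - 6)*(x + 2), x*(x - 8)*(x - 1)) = x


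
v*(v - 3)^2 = v^3 - 6*v^2 + 9*v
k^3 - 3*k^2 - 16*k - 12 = (k - 6)*(k + 1)*(k + 2)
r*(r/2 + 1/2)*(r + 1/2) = r^3/2 + 3*r^2/4 + r/4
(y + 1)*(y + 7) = y^2 + 8*y + 7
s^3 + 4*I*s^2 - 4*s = s*(s + 2*I)^2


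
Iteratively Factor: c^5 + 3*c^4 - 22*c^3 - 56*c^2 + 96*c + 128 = (c - 4)*(c^4 + 7*c^3 + 6*c^2 - 32*c - 32) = (c - 4)*(c + 1)*(c^3 + 6*c^2 - 32) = (c - 4)*(c - 2)*(c + 1)*(c^2 + 8*c + 16) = (c - 4)*(c - 2)*(c + 1)*(c + 4)*(c + 4)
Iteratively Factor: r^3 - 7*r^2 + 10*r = (r - 2)*(r^2 - 5*r) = (r - 5)*(r - 2)*(r)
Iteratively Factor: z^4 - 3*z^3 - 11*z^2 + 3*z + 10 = (z + 2)*(z^3 - 5*z^2 - z + 5) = (z + 1)*(z + 2)*(z^2 - 6*z + 5) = (z - 1)*(z + 1)*(z + 2)*(z - 5)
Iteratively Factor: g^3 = (g)*(g^2) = g^2*(g)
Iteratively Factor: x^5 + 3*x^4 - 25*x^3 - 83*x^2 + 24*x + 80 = (x + 4)*(x^4 - x^3 - 21*x^2 + x + 20) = (x + 4)^2*(x^3 - 5*x^2 - x + 5) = (x - 1)*(x + 4)^2*(x^2 - 4*x - 5) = (x - 1)*(x + 1)*(x + 4)^2*(x - 5)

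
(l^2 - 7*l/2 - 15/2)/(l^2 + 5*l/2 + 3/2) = (l - 5)/(l + 1)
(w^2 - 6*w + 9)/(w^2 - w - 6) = (w - 3)/(w + 2)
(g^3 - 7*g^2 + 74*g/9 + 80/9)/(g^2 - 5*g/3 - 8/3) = (3*g^2 - 13*g - 10)/(3*(g + 1))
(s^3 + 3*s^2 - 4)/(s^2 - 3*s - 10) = (s^2 + s - 2)/(s - 5)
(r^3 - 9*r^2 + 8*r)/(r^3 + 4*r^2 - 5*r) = (r - 8)/(r + 5)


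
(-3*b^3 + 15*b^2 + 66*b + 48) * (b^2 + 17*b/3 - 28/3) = -3*b^5 - 2*b^4 + 179*b^3 + 282*b^2 - 344*b - 448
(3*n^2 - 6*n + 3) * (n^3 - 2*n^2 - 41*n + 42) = 3*n^5 - 12*n^4 - 108*n^3 + 366*n^2 - 375*n + 126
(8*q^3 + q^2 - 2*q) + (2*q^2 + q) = 8*q^3 + 3*q^2 - q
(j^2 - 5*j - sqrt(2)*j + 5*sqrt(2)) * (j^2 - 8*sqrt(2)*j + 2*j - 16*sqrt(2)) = j^4 - 9*sqrt(2)*j^3 - 3*j^3 + 6*j^2 + 27*sqrt(2)*j^2 - 48*j + 90*sqrt(2)*j - 160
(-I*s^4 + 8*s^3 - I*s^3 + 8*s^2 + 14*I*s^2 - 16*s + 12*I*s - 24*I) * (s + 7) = -I*s^5 + 8*s^4 - 8*I*s^4 + 64*s^3 + 7*I*s^3 + 40*s^2 + 110*I*s^2 - 112*s + 60*I*s - 168*I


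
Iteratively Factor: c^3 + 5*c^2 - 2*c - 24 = (c + 4)*(c^2 + c - 6) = (c + 3)*(c + 4)*(c - 2)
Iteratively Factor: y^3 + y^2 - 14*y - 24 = (y + 2)*(y^2 - y - 12) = (y + 2)*(y + 3)*(y - 4)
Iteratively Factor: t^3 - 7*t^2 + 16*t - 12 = (t - 3)*(t^2 - 4*t + 4) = (t - 3)*(t - 2)*(t - 2)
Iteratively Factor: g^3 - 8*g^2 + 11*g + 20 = (g - 4)*(g^2 - 4*g - 5) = (g - 4)*(g + 1)*(g - 5)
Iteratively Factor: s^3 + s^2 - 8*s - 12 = (s + 2)*(s^2 - s - 6) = (s - 3)*(s + 2)*(s + 2)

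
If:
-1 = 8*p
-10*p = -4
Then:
No Solution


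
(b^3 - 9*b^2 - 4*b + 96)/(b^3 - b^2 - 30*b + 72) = (b^2 - 5*b - 24)/(b^2 + 3*b - 18)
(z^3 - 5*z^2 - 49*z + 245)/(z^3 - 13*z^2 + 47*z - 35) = (z + 7)/(z - 1)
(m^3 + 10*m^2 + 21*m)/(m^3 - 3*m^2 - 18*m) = (m + 7)/(m - 6)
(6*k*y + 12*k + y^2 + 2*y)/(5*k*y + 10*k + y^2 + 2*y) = (6*k + y)/(5*k + y)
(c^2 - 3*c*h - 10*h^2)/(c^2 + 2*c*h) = (c - 5*h)/c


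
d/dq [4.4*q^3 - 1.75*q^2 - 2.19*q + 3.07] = 13.2*q^2 - 3.5*q - 2.19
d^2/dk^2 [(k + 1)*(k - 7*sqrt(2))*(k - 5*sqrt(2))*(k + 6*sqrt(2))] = 12*k^2 - 36*sqrt(2)*k + 6*k - 148 - 12*sqrt(2)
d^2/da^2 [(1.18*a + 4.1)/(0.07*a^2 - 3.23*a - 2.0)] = ((7.0488 - 0.4956*a)*(-0.07*a^2 + 3.23*a + 2.0) - (0.14*a - 3.23)*(0.28*a - 6.46)*(1.18*a + 4.1))/(-0.07*a^2 + 3.23*a + 2.0)^3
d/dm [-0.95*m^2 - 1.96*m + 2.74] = -1.9*m - 1.96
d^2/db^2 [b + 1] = 0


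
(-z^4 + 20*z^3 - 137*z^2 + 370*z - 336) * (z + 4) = -z^5 + 16*z^4 - 57*z^3 - 178*z^2 + 1144*z - 1344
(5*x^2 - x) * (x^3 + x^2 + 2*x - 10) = 5*x^5 + 4*x^4 + 9*x^3 - 52*x^2 + 10*x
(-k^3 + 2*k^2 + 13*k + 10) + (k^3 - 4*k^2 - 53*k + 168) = -2*k^2 - 40*k + 178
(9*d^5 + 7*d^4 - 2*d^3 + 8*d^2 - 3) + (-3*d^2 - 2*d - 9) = 9*d^5 + 7*d^4 - 2*d^3 + 5*d^2 - 2*d - 12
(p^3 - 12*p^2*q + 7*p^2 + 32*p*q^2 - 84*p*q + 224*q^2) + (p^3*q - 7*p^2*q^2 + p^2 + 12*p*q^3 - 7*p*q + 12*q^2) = p^3*q + p^3 - 7*p^2*q^2 - 12*p^2*q + 8*p^2 + 12*p*q^3 + 32*p*q^2 - 91*p*q + 236*q^2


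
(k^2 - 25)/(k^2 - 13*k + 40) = (k + 5)/(k - 8)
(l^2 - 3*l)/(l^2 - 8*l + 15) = l/(l - 5)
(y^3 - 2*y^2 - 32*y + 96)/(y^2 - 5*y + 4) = (y^2 + 2*y - 24)/(y - 1)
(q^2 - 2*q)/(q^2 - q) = (q - 2)/(q - 1)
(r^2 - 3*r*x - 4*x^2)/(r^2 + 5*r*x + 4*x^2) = (r - 4*x)/(r + 4*x)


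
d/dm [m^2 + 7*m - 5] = 2*m + 7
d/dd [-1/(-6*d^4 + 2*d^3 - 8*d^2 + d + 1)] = (-24*d^3 + 6*d^2 - 16*d + 1)/(-6*d^4 + 2*d^3 - 8*d^2 + d + 1)^2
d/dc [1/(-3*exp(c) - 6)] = exp(c)/(3*(exp(c) + 2)^2)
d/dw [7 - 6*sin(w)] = -6*cos(w)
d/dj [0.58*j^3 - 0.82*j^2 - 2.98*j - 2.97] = 1.74*j^2 - 1.64*j - 2.98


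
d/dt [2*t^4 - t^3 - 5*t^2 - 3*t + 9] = 8*t^3 - 3*t^2 - 10*t - 3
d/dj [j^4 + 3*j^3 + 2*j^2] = j*(4*j^2 + 9*j + 4)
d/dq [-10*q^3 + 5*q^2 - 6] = 10*q*(1 - 3*q)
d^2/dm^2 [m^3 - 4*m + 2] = 6*m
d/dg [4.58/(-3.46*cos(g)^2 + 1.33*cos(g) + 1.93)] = (6.0914 - 31.6936*cos(g))*sin(g)/(-3.46*cos(g)^2 + 1.33*cos(g) + 1.93)^2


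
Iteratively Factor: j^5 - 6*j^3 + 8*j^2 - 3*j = (j + 3)*(j^4 - 3*j^3 + 3*j^2 - j) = j*(j + 3)*(j^3 - 3*j^2 + 3*j - 1) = j*(j - 1)*(j + 3)*(j^2 - 2*j + 1) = j*(j - 1)^2*(j + 3)*(j - 1)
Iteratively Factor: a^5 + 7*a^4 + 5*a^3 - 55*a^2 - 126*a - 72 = (a + 3)*(a^4 + 4*a^3 - 7*a^2 - 34*a - 24) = (a + 3)*(a + 4)*(a^3 - 7*a - 6) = (a + 1)*(a + 3)*(a + 4)*(a^2 - a - 6) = (a + 1)*(a + 2)*(a + 3)*(a + 4)*(a - 3)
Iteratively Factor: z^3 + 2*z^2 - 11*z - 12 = (z + 1)*(z^2 + z - 12) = (z + 1)*(z + 4)*(z - 3)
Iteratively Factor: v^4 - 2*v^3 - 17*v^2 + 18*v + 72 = (v + 3)*(v^3 - 5*v^2 - 2*v + 24) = (v + 2)*(v + 3)*(v^2 - 7*v + 12) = (v - 3)*(v + 2)*(v + 3)*(v - 4)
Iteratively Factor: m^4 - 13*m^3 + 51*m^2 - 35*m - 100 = (m - 5)*(m^3 - 8*m^2 + 11*m + 20) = (m - 5)*(m - 4)*(m^2 - 4*m - 5) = (m - 5)*(m - 4)*(m + 1)*(m - 5)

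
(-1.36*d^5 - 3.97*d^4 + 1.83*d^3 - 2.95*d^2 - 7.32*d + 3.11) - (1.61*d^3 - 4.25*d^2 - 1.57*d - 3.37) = -1.36*d^5 - 3.97*d^4 + 0.22*d^3 + 1.3*d^2 - 5.75*d + 6.48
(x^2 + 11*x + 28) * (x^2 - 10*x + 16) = x^4 + x^3 - 66*x^2 - 104*x + 448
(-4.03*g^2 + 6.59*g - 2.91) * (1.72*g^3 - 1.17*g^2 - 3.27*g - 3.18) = -6.9316*g^5 + 16.0499*g^4 + 0.462600000000002*g^3 - 5.32919999999999*g^2 - 11.4405*g + 9.2538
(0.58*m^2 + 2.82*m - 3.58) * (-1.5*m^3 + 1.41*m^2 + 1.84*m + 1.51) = -0.87*m^5 - 3.4122*m^4 + 10.4134*m^3 + 1.0168*m^2 - 2.329*m - 5.4058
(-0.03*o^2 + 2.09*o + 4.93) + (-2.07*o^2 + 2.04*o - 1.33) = -2.1*o^2 + 4.13*o + 3.6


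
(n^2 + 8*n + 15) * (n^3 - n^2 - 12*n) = n^5 + 7*n^4 - 5*n^3 - 111*n^2 - 180*n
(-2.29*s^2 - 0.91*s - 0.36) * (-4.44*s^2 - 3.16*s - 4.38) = 10.1676*s^4 + 11.2768*s^3 + 14.5042*s^2 + 5.1234*s + 1.5768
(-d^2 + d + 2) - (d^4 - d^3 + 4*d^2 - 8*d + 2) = -d^4 + d^3 - 5*d^2 + 9*d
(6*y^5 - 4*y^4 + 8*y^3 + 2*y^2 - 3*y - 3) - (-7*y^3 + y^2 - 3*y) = 6*y^5 - 4*y^4 + 15*y^3 + y^2 - 3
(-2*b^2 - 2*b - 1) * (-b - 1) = 2*b^3 + 4*b^2 + 3*b + 1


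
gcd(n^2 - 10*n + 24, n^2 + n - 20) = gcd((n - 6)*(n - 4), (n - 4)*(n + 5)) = n - 4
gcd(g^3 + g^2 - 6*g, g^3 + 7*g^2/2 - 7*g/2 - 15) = g^2 + g - 6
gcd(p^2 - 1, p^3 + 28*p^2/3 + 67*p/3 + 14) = p + 1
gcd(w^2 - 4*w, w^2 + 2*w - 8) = 1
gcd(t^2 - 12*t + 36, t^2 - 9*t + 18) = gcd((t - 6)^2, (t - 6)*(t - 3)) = t - 6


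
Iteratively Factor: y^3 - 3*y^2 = (y - 3)*(y^2) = y*(y - 3)*(y)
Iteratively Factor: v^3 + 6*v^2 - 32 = (v - 2)*(v^2 + 8*v + 16) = (v - 2)*(v + 4)*(v + 4)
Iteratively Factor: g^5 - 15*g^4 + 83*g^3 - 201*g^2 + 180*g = (g - 3)*(g^4 - 12*g^3 + 47*g^2 - 60*g) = (g - 5)*(g - 3)*(g^3 - 7*g^2 + 12*g) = (g - 5)*(g - 4)*(g - 3)*(g^2 - 3*g) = g*(g - 5)*(g - 4)*(g - 3)*(g - 3)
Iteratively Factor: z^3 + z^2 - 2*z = (z + 2)*(z^2 - z) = z*(z + 2)*(z - 1)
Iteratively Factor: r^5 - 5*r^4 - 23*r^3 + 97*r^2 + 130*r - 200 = (r - 5)*(r^4 - 23*r^2 - 18*r + 40) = (r - 5)*(r + 4)*(r^3 - 4*r^2 - 7*r + 10) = (r - 5)*(r + 2)*(r + 4)*(r^2 - 6*r + 5) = (r - 5)^2*(r + 2)*(r + 4)*(r - 1)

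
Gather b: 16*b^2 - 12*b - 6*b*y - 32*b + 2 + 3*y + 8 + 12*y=16*b^2 + b*(-6*y - 44) + 15*y + 10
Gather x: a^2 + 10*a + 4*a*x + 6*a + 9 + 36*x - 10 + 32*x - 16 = a^2 + 16*a + x*(4*a + 68) - 17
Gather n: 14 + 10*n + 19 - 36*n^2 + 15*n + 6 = -36*n^2 + 25*n + 39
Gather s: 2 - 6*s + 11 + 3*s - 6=7 - 3*s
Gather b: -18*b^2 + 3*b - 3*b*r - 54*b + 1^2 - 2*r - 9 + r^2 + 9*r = -18*b^2 + b*(-3*r - 51) + r^2 + 7*r - 8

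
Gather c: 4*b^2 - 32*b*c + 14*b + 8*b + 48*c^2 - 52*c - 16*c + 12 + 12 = 4*b^2 + 22*b + 48*c^2 + c*(-32*b - 68) + 24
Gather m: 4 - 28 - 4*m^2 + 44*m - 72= -4*m^2 + 44*m - 96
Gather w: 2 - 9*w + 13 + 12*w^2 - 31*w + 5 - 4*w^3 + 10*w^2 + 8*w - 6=-4*w^3 + 22*w^2 - 32*w + 14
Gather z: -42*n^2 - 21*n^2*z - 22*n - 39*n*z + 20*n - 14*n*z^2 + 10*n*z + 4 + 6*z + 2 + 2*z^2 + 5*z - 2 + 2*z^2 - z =-42*n^2 - 2*n + z^2*(4 - 14*n) + z*(-21*n^2 - 29*n + 10) + 4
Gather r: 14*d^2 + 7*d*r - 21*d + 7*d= 14*d^2 + 7*d*r - 14*d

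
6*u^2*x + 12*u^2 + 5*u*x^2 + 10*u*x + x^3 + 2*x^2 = (2*u + x)*(3*u + x)*(x + 2)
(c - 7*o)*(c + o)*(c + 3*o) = c^3 - 3*c^2*o - 25*c*o^2 - 21*o^3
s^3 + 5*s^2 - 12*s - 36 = (s - 3)*(s + 2)*(s + 6)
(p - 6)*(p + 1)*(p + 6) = p^3 + p^2 - 36*p - 36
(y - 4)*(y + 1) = y^2 - 3*y - 4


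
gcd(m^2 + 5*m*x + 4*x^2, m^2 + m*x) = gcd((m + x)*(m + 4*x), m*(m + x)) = m + x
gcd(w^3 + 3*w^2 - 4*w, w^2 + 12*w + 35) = 1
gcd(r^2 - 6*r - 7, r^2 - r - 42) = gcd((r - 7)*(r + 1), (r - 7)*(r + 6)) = r - 7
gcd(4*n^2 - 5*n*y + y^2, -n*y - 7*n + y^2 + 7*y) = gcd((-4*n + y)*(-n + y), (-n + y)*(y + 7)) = -n + y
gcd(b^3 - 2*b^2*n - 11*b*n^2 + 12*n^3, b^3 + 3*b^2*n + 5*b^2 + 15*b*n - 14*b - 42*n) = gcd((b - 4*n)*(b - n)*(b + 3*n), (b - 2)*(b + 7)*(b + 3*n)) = b + 3*n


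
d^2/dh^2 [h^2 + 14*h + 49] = 2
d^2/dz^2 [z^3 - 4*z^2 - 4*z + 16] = 6*z - 8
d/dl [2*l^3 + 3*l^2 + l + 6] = 6*l^2 + 6*l + 1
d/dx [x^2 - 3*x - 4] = 2*x - 3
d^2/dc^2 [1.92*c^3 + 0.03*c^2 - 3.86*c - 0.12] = 11.52*c + 0.06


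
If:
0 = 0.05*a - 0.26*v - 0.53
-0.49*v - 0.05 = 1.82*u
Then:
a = 5.2*v + 10.6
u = -0.269230769230769*v - 0.0274725274725275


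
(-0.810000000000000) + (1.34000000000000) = 0.530000000000000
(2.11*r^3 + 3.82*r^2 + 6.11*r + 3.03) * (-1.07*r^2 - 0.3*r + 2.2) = -2.2577*r^5 - 4.7204*r^4 - 3.0417*r^3 + 3.3289*r^2 + 12.533*r + 6.666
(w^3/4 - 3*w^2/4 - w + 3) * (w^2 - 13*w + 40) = w^5/4 - 4*w^4 + 75*w^3/4 - 14*w^2 - 79*w + 120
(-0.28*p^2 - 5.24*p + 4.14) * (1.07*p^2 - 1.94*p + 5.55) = -0.2996*p^4 - 5.0636*p^3 + 13.0414*p^2 - 37.1136*p + 22.977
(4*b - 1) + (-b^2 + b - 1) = -b^2 + 5*b - 2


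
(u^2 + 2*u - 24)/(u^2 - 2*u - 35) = (-u^2 - 2*u + 24)/(-u^2 + 2*u + 35)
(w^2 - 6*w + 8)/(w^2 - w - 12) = (w - 2)/(w + 3)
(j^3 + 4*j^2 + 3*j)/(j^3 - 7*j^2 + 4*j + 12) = j*(j + 3)/(j^2 - 8*j + 12)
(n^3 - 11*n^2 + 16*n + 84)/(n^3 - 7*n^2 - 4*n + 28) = (n - 6)/(n - 2)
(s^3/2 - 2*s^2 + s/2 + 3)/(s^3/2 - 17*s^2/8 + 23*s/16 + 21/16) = 8*(s^2 - s - 2)/(8*s^2 - 10*s - 7)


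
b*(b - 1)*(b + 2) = b^3 + b^2 - 2*b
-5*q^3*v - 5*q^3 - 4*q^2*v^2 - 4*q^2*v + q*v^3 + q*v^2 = (-5*q + v)*(q + v)*(q*v + q)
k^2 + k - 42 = (k - 6)*(k + 7)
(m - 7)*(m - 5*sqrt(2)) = m^2 - 5*sqrt(2)*m - 7*m + 35*sqrt(2)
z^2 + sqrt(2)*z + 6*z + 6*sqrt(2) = (z + 6)*(z + sqrt(2))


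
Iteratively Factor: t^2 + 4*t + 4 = (t + 2)*(t + 2)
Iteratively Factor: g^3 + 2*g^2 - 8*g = (g + 4)*(g^2 - 2*g) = g*(g + 4)*(g - 2)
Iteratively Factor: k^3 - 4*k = (k - 2)*(k^2 + 2*k) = k*(k - 2)*(k + 2)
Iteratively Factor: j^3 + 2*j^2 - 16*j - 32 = (j + 2)*(j^2 - 16) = (j - 4)*(j + 2)*(j + 4)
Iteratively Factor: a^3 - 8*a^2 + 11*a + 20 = (a + 1)*(a^2 - 9*a + 20) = (a - 5)*(a + 1)*(a - 4)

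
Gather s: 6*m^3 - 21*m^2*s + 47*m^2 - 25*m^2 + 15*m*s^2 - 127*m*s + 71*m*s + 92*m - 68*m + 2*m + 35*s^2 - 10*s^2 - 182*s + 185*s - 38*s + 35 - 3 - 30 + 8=6*m^3 + 22*m^2 + 26*m + s^2*(15*m + 25) + s*(-21*m^2 - 56*m - 35) + 10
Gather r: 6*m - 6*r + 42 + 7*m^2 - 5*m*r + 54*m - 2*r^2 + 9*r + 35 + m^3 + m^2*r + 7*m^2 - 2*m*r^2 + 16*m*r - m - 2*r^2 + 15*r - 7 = m^3 + 14*m^2 + 59*m + r^2*(-2*m - 4) + r*(m^2 + 11*m + 18) + 70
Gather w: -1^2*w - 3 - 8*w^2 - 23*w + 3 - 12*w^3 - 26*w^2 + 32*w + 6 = -12*w^3 - 34*w^2 + 8*w + 6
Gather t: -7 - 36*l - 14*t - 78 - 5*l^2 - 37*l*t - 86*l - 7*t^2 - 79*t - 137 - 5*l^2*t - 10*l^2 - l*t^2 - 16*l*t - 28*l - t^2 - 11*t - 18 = -15*l^2 - 150*l + t^2*(-l - 8) + t*(-5*l^2 - 53*l - 104) - 240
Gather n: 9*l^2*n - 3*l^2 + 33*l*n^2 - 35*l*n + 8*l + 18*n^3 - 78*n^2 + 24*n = -3*l^2 + 8*l + 18*n^3 + n^2*(33*l - 78) + n*(9*l^2 - 35*l + 24)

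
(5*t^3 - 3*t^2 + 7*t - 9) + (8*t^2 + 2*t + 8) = 5*t^3 + 5*t^2 + 9*t - 1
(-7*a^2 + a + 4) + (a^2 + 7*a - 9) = -6*a^2 + 8*a - 5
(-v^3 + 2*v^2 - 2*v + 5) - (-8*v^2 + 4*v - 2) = -v^3 + 10*v^2 - 6*v + 7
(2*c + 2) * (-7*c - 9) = -14*c^2 - 32*c - 18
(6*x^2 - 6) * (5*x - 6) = 30*x^3 - 36*x^2 - 30*x + 36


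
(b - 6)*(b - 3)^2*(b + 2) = b^4 - 10*b^3 + 21*b^2 + 36*b - 108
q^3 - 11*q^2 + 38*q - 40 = (q - 5)*(q - 4)*(q - 2)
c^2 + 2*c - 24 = (c - 4)*(c + 6)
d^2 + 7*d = d*(d + 7)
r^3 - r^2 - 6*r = r*(r - 3)*(r + 2)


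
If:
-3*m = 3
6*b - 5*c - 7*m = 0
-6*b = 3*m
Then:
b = 1/2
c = 2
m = -1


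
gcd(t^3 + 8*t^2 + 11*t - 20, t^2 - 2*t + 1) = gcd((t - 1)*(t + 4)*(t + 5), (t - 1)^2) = t - 1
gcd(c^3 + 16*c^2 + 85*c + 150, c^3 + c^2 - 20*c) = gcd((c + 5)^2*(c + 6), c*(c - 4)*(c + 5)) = c + 5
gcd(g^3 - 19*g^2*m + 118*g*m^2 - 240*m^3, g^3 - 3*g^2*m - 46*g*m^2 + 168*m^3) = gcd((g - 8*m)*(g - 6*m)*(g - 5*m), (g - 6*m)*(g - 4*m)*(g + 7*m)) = g - 6*m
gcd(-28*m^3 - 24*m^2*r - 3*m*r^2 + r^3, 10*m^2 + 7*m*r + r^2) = 2*m + r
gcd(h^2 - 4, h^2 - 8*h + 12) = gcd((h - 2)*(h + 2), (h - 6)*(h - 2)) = h - 2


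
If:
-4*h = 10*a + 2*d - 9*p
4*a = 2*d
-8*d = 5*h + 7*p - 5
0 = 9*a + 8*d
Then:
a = 0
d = 0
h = 45/73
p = 20/73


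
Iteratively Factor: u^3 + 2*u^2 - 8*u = (u)*(u^2 + 2*u - 8) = u*(u - 2)*(u + 4)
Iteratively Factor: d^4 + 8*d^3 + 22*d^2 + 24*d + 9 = (d + 3)*(d^3 + 5*d^2 + 7*d + 3) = (d + 1)*(d + 3)*(d^2 + 4*d + 3) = (d + 1)*(d + 3)^2*(d + 1)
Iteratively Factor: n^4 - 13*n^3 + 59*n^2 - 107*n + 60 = (n - 5)*(n^3 - 8*n^2 + 19*n - 12) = (n - 5)*(n - 1)*(n^2 - 7*n + 12) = (n - 5)*(n - 3)*(n - 1)*(n - 4)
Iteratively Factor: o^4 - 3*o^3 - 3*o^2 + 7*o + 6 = (o - 3)*(o^3 - 3*o - 2) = (o - 3)*(o + 1)*(o^2 - o - 2) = (o - 3)*(o + 1)^2*(o - 2)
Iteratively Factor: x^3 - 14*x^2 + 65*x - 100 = (x - 5)*(x^2 - 9*x + 20) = (x - 5)^2*(x - 4)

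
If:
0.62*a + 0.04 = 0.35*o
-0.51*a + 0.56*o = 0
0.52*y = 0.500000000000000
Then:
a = -0.13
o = -0.12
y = 0.96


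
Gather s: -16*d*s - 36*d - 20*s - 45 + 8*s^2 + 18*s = -36*d + 8*s^2 + s*(-16*d - 2) - 45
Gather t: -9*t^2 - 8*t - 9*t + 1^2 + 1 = -9*t^2 - 17*t + 2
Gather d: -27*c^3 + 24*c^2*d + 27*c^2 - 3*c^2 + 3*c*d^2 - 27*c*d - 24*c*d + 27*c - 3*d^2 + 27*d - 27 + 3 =-27*c^3 + 24*c^2 + 27*c + d^2*(3*c - 3) + d*(24*c^2 - 51*c + 27) - 24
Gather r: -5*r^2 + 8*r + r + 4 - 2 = -5*r^2 + 9*r + 2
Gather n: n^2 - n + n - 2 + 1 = n^2 - 1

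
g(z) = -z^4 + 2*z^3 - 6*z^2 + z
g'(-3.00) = 199.00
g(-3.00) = -192.00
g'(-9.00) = 3511.00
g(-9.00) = -8514.00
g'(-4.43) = 519.66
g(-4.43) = -681.19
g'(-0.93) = 20.57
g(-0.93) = -8.48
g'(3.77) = -173.29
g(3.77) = -176.35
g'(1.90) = -27.58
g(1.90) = -19.07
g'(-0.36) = 6.28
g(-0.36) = -1.25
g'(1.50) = -17.00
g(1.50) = -10.31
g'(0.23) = -1.49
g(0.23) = -0.07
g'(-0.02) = 1.24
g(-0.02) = -0.02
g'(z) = -4*z^3 + 6*z^2 - 12*z + 1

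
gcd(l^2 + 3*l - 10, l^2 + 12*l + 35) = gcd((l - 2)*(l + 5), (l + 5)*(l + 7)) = l + 5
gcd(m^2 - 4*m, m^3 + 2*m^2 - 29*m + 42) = 1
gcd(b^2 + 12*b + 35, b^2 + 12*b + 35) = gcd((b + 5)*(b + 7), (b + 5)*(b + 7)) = b^2 + 12*b + 35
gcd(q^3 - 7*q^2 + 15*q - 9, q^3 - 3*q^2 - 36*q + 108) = q - 3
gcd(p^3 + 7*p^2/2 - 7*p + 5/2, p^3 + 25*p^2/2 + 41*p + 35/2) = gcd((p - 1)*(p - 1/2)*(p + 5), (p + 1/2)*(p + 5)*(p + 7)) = p + 5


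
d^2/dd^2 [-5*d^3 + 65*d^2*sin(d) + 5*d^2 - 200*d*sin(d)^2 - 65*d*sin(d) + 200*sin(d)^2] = -65*d^2*sin(d) + 65*d*sin(d) + 260*d*cos(d) - 400*d*cos(2*d) - 30*d - 130*sqrt(2)*cos(d + pi/4) + 400*sqrt(2)*cos(2*d + pi/4) + 10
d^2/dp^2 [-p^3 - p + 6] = -6*p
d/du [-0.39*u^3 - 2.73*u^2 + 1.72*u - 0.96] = -1.17*u^2 - 5.46*u + 1.72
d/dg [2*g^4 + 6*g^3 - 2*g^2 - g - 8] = 8*g^3 + 18*g^2 - 4*g - 1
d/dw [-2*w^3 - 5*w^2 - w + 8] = -6*w^2 - 10*w - 1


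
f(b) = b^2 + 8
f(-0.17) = 8.03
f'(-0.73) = -1.46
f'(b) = 2*b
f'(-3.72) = -7.44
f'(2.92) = 5.84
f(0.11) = 8.01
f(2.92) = 16.53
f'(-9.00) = -18.00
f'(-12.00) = -24.00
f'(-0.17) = -0.34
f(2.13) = 12.54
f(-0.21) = 8.04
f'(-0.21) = -0.42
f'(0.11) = 0.22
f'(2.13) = 4.26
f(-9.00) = 89.00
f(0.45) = 8.20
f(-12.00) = 152.00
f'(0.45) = 0.90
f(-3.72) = 21.84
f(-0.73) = 8.53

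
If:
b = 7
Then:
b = 7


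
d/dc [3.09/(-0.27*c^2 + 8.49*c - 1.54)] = (1.6686*c - 26.2341)/(0.27*c^2 - 8.49*c + 1.54)^2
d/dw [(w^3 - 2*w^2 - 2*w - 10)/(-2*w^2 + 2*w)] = (-w^4/2 + w^3 - 2*w^2 - 10*w + 5)/(w^2*(w^2 - 2*w + 1))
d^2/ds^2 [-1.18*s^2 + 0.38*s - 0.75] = -2.36000000000000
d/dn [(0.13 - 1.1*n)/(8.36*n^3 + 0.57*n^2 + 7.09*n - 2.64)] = (18.392*n^3 - 2.6334*n^2 - 0.1482*n + 1.9823)/(69.8896*n^6 + 9.5304*n^5 + 118.8697*n^4 - 36.0582*n^3 + 47.2585*n^2 - 37.4352*n + 6.9696)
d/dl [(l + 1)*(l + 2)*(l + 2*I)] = 3*l^2 + l*(6 + 4*I) + 2 + 6*I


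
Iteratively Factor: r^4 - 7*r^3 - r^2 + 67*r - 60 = (r - 5)*(r^3 - 2*r^2 - 11*r + 12) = (r - 5)*(r - 4)*(r^2 + 2*r - 3) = (r - 5)*(r - 4)*(r + 3)*(r - 1)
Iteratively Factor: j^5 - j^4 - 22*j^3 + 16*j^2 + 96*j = (j - 4)*(j^4 + 3*j^3 - 10*j^2 - 24*j) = (j - 4)*(j - 3)*(j^3 + 6*j^2 + 8*j) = (j - 4)*(j - 3)*(j + 2)*(j^2 + 4*j) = (j - 4)*(j - 3)*(j + 2)*(j + 4)*(j)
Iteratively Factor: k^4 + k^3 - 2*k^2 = (k + 2)*(k^3 - k^2) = k*(k + 2)*(k^2 - k) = k^2*(k + 2)*(k - 1)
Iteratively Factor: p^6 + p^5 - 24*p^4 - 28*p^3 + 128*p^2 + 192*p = (p - 3)*(p^5 + 4*p^4 - 12*p^3 - 64*p^2 - 64*p) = (p - 3)*(p + 2)*(p^4 + 2*p^3 - 16*p^2 - 32*p) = (p - 3)*(p + 2)*(p + 4)*(p^3 - 2*p^2 - 8*p) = p*(p - 3)*(p + 2)*(p + 4)*(p^2 - 2*p - 8) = p*(p - 3)*(p + 2)^2*(p + 4)*(p - 4)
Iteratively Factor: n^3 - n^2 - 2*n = (n - 2)*(n^2 + n) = n*(n - 2)*(n + 1)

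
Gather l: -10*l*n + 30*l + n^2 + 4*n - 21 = l*(30 - 10*n) + n^2 + 4*n - 21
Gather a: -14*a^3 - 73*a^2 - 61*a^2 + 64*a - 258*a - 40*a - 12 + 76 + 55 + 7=-14*a^3 - 134*a^2 - 234*a + 126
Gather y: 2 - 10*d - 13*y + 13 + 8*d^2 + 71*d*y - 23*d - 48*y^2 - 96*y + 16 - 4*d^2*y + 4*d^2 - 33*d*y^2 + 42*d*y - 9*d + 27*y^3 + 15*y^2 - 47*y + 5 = 12*d^2 - 42*d + 27*y^3 + y^2*(-33*d - 33) + y*(-4*d^2 + 113*d - 156) + 36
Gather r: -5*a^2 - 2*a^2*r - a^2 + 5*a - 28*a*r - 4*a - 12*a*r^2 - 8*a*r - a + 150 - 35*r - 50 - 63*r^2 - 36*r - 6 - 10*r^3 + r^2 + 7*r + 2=-6*a^2 - 10*r^3 + r^2*(-12*a - 62) + r*(-2*a^2 - 36*a - 64) + 96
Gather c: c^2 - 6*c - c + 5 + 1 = c^2 - 7*c + 6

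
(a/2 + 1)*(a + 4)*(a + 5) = a^3/2 + 11*a^2/2 + 19*a + 20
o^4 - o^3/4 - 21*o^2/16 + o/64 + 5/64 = (o - 5/4)*(o - 1/4)*(o + 1/4)*(o + 1)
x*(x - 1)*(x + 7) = x^3 + 6*x^2 - 7*x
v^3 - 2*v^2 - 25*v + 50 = (v - 5)*(v - 2)*(v + 5)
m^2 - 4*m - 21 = (m - 7)*(m + 3)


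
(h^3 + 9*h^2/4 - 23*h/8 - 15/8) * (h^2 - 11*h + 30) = h^5 - 35*h^4/4 + 19*h^3/8 + 389*h^2/4 - 525*h/8 - 225/4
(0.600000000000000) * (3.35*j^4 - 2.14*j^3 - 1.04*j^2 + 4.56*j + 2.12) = 2.01*j^4 - 1.284*j^3 - 0.624*j^2 + 2.736*j + 1.272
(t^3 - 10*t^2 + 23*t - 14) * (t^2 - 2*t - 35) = t^5 - 12*t^4 + 8*t^3 + 290*t^2 - 777*t + 490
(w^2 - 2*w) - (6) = w^2 - 2*w - 6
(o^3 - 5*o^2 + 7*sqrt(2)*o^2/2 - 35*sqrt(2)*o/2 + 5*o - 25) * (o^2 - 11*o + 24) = o^5 - 16*o^4 + 7*sqrt(2)*o^4/2 - 56*sqrt(2)*o^3 + 84*o^3 - 200*o^2 + 553*sqrt(2)*o^2/2 - 420*sqrt(2)*o + 395*o - 600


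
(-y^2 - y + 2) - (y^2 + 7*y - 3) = -2*y^2 - 8*y + 5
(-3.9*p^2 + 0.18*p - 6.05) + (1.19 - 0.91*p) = -3.9*p^2 - 0.73*p - 4.86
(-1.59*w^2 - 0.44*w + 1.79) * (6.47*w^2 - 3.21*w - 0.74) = -10.2873*w^4 + 2.2571*w^3 + 14.1703*w^2 - 5.4203*w - 1.3246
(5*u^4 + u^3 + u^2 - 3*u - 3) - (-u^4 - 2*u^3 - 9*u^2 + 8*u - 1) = 6*u^4 + 3*u^3 + 10*u^2 - 11*u - 2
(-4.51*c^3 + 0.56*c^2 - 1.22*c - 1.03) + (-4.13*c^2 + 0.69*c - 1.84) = -4.51*c^3 - 3.57*c^2 - 0.53*c - 2.87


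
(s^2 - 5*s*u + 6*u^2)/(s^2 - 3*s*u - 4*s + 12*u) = (s - 2*u)/(s - 4)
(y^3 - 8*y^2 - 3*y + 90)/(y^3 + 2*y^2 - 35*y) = (y^2 - 3*y - 18)/(y*(y + 7))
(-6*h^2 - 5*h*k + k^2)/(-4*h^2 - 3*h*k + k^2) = (6*h - k)/(4*h - k)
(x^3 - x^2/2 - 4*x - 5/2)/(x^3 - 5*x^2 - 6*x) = (2*x^2 - 3*x - 5)/(2*x*(x - 6))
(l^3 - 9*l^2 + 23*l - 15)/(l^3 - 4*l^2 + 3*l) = (l - 5)/l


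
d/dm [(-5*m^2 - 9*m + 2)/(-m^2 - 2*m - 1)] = (m + 13)/(m^3 + 3*m^2 + 3*m + 1)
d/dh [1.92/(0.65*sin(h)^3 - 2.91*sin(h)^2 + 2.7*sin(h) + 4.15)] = (-3.744*sin(h)^2 + 11.1744*sin(h) - 5.184)*cos(h)/(0.65*sin(h)^3 - 2.91*sin(h)^2 + 2.7*sin(h) + 4.15)^2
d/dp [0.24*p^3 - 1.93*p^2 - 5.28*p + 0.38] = 0.72*p^2 - 3.86*p - 5.28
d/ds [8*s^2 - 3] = 16*s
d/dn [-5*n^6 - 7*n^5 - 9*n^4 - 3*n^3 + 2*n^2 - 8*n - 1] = -30*n^5 - 35*n^4 - 36*n^3 - 9*n^2 + 4*n - 8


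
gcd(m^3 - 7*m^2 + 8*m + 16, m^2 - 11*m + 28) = m - 4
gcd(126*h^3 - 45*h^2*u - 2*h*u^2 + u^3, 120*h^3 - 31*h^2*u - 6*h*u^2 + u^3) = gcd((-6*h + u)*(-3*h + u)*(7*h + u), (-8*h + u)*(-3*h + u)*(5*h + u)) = -3*h + u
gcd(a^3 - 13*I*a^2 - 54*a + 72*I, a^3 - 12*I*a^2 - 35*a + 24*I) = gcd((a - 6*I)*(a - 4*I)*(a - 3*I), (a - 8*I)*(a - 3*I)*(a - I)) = a - 3*I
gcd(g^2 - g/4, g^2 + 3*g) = g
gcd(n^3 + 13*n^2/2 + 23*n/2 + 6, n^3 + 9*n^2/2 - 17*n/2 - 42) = n + 4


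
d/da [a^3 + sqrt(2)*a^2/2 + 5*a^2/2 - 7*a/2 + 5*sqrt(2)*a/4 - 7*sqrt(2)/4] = 3*a^2 + sqrt(2)*a + 5*a - 7/2 + 5*sqrt(2)/4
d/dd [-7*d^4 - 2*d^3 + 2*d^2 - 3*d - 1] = -28*d^3 - 6*d^2 + 4*d - 3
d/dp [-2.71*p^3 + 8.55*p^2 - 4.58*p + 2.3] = -8.13*p^2 + 17.1*p - 4.58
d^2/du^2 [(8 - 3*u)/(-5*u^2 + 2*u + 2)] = 2*((46 - 45*u)*(-5*u^2 + 2*u + 2) - 4*(3*u - 8)*(5*u - 1)^2)/(-5*u^2 + 2*u + 2)^3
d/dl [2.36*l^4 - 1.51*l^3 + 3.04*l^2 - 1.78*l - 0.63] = 9.44*l^3 - 4.53*l^2 + 6.08*l - 1.78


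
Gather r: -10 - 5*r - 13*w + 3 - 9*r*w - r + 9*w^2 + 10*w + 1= r*(-9*w - 6) + 9*w^2 - 3*w - 6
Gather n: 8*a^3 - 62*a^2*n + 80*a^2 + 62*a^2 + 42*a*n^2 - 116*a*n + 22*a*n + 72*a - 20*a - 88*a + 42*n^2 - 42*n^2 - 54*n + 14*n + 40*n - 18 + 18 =8*a^3 + 142*a^2 + 42*a*n^2 - 36*a + n*(-62*a^2 - 94*a)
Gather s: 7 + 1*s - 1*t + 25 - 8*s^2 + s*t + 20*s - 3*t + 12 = -8*s^2 + s*(t + 21) - 4*t + 44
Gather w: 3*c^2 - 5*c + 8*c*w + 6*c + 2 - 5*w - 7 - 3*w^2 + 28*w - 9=3*c^2 + c - 3*w^2 + w*(8*c + 23) - 14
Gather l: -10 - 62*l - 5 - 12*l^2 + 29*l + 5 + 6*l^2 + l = -6*l^2 - 32*l - 10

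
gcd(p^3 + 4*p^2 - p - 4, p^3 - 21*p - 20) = p^2 + 5*p + 4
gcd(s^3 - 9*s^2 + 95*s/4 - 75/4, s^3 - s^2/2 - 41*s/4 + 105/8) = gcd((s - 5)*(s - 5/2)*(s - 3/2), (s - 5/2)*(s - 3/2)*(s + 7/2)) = s^2 - 4*s + 15/4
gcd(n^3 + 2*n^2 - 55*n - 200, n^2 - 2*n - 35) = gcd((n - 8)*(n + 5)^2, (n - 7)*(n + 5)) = n + 5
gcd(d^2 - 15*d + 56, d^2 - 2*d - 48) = d - 8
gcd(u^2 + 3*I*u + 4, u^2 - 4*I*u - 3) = u - I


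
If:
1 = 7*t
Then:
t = 1/7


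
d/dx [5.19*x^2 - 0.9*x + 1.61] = 10.38*x - 0.9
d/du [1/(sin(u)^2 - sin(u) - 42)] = (1 - 2*sin(u))*cos(u)/(sin(u) + cos(u)^2 + 41)^2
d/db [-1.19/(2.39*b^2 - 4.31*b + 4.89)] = (5.6882*b - 5.1289)/(2.39*b^2 - 4.31*b + 4.89)^2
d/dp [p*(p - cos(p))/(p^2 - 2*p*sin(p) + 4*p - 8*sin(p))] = (p^3*sin(p) + 2*p^3*cos(p) + 2*p^2*sin(p) + 9*p^2*cos(p) + 2*p^2 - 16*p*sin(p) - 8*p + 4*sin(2*p))/((p + 4)^2*(p - 2*sin(p))^2)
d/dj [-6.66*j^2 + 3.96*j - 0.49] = 3.96 - 13.32*j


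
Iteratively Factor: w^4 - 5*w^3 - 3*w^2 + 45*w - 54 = (w + 3)*(w^3 - 8*w^2 + 21*w - 18) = (w - 3)*(w + 3)*(w^2 - 5*w + 6) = (w - 3)*(w - 2)*(w + 3)*(w - 3)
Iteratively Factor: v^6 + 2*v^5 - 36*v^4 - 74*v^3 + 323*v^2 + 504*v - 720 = (v - 1)*(v^5 + 3*v^4 - 33*v^3 - 107*v^2 + 216*v + 720) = (v - 3)*(v - 1)*(v^4 + 6*v^3 - 15*v^2 - 152*v - 240) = (v - 3)*(v - 1)*(v + 4)*(v^3 + 2*v^2 - 23*v - 60) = (v - 5)*(v - 3)*(v - 1)*(v + 4)*(v^2 + 7*v + 12) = (v - 5)*(v - 3)*(v - 1)*(v + 3)*(v + 4)*(v + 4)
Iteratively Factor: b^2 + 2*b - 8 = (b + 4)*(b - 2)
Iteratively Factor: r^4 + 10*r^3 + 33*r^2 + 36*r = (r)*(r^3 + 10*r^2 + 33*r + 36) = r*(r + 3)*(r^2 + 7*r + 12) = r*(r + 3)*(r + 4)*(r + 3)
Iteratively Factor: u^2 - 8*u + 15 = (u - 3)*(u - 5)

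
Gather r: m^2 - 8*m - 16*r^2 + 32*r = m^2 - 8*m - 16*r^2 + 32*r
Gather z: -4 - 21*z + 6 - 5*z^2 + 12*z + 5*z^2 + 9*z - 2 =0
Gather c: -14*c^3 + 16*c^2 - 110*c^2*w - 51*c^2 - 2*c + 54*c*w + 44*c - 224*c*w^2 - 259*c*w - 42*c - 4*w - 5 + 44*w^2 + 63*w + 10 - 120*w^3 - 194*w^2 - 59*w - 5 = -14*c^3 + c^2*(-110*w - 35) + c*(-224*w^2 - 205*w) - 120*w^3 - 150*w^2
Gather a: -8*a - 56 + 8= -8*a - 48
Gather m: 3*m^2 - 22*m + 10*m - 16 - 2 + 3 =3*m^2 - 12*m - 15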